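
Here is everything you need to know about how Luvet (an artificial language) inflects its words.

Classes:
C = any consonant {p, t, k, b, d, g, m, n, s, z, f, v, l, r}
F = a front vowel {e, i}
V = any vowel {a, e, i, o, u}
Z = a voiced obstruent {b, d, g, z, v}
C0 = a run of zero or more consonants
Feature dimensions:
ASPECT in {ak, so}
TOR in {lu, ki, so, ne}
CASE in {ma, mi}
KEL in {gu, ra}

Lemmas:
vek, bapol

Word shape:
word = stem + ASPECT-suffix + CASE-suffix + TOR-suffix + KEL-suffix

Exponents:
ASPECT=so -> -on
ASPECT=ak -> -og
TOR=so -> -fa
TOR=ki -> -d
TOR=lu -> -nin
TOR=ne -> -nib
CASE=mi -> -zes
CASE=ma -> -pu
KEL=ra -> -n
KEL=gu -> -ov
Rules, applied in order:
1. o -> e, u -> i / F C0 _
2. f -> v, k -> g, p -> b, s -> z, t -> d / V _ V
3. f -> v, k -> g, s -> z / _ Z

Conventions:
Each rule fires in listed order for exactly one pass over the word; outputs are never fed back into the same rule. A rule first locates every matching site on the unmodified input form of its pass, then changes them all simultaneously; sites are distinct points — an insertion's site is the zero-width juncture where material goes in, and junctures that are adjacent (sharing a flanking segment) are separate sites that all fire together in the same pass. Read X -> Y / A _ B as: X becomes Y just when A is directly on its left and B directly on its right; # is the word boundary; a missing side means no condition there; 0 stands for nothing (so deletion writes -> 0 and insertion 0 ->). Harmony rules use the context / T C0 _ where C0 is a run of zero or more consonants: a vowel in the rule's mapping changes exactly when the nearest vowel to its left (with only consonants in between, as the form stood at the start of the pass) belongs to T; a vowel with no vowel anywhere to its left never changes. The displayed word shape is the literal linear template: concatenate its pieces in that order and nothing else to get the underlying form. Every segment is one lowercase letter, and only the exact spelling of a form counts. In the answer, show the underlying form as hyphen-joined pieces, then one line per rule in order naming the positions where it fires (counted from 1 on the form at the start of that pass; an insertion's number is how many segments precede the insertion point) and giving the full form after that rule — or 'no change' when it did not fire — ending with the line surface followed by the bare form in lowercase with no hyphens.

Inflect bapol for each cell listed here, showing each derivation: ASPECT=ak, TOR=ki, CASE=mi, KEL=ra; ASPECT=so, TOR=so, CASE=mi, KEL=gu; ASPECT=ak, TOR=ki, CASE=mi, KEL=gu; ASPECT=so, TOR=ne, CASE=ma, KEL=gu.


cell ASPECT=ak, TOR=ki, CASE=mi, KEL=ra:
underlying: bapol-og-zes-d-n
1. o -> e, u -> i / F C0 _: no change
2. f -> v, k -> g, p -> b, s -> z, t -> d / V _ V: fires at position(s) 3: babologzesdn
3. f -> v, k -> g, s -> z / _ Z: fires at position(s) 10: babologzezdn
surface: babologzezdn

cell ASPECT=so, TOR=so, CASE=mi, KEL=gu:
underlying: bapol-on-zes-fa-ov
1. o -> e, u -> i / F C0 _: no change
2. f -> v, k -> g, p -> b, s -> z, t -> d / V _ V: fires at position(s) 3: babolonzesfaov
3. f -> v, k -> g, s -> z / _ Z: no change
surface: babolonzesfaov

cell ASPECT=ak, TOR=ki, CASE=mi, KEL=gu:
underlying: bapol-og-zes-d-ov
1. o -> e, u -> i / F C0 _: fires at position(s) 12: bapologzesdev
2. f -> v, k -> g, p -> b, s -> z, t -> d / V _ V: fires at position(s) 3: babologzesdev
3. f -> v, k -> g, s -> z / _ Z: fires at position(s) 10: babologzezdev
surface: babologzezdev

cell ASPECT=so, TOR=ne, CASE=ma, KEL=gu:
underlying: bapol-on-pu-nib-ov
1. o -> e, u -> i / F C0 _: fires at position(s) 13: bapolonpunibev
2. f -> v, k -> g, p -> b, s -> z, t -> d / V _ V: fires at position(s) 3: babolonpunibev
3. f -> v, k -> g, s -> z / _ Z: no change
surface: babolonpunibev


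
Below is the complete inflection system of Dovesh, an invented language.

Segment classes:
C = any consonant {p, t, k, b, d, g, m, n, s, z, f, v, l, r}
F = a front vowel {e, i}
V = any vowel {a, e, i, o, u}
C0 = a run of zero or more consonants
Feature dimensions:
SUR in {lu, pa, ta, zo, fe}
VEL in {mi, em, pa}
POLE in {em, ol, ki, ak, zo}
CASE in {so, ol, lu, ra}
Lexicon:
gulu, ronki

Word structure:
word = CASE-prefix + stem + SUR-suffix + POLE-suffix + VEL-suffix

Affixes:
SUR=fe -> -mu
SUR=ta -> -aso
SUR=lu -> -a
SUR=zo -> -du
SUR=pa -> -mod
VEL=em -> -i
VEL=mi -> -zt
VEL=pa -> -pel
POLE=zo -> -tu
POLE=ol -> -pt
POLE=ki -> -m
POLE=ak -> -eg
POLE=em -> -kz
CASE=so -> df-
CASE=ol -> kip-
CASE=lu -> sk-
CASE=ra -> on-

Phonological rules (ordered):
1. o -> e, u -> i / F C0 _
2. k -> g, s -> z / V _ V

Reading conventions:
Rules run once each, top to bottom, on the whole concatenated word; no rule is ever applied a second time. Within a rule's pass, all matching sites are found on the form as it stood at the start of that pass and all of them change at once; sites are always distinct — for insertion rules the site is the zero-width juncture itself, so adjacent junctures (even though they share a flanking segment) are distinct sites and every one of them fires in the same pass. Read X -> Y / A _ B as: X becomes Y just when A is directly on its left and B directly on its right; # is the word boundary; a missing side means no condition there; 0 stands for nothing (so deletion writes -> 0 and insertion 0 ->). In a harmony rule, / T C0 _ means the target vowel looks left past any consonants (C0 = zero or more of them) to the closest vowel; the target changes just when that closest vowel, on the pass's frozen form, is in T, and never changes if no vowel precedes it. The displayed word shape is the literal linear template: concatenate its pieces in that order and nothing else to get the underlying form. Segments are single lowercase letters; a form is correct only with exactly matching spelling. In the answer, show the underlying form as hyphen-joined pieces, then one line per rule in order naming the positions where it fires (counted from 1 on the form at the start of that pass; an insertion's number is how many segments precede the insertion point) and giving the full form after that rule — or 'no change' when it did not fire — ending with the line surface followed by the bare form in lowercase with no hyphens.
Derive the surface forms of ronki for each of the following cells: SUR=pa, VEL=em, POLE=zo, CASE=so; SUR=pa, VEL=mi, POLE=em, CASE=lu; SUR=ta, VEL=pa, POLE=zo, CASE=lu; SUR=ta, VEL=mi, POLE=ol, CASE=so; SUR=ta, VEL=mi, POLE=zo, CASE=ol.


cell SUR=pa, VEL=em, POLE=zo, CASE=so:
underlying: df-ronki-mod-tu-i
1. o -> e, u -> i / F C0 _: fires at position(s) 9: dfronkimedtui
2. k -> g, s -> z / V _ V: no change
surface: dfronkimedtui

cell SUR=pa, VEL=mi, POLE=em, CASE=lu:
underlying: sk-ronki-mod-kz-zt
1. o -> e, u -> i / F C0 _: fires at position(s) 9: skronkimedkzzt
2. k -> g, s -> z / V _ V: no change
surface: skronkimedkzzt

cell SUR=ta, VEL=pa, POLE=zo, CASE=lu:
underlying: sk-ronki-aso-tu-pel
1. o -> e, u -> i / F C0 _: no change
2. k -> g, s -> z / V _ V: fires at position(s) 9: skronkiazotupel
surface: skronkiazotupel

cell SUR=ta, VEL=mi, POLE=ol, CASE=so:
underlying: df-ronki-aso-pt-zt
1. o -> e, u -> i / F C0 _: no change
2. k -> g, s -> z / V _ V: fires at position(s) 9: dfronkiazoptzt
surface: dfronkiazoptzt

cell SUR=ta, VEL=mi, POLE=zo, CASE=ol:
underlying: kip-ronki-aso-tu-zt
1. o -> e, u -> i / F C0 _: fires at position(s) 5: kiprenkiasotuzt
2. k -> g, s -> z / V _ V: fires at position(s) 10: kiprenkiazotuzt
surface: kiprenkiazotuzt


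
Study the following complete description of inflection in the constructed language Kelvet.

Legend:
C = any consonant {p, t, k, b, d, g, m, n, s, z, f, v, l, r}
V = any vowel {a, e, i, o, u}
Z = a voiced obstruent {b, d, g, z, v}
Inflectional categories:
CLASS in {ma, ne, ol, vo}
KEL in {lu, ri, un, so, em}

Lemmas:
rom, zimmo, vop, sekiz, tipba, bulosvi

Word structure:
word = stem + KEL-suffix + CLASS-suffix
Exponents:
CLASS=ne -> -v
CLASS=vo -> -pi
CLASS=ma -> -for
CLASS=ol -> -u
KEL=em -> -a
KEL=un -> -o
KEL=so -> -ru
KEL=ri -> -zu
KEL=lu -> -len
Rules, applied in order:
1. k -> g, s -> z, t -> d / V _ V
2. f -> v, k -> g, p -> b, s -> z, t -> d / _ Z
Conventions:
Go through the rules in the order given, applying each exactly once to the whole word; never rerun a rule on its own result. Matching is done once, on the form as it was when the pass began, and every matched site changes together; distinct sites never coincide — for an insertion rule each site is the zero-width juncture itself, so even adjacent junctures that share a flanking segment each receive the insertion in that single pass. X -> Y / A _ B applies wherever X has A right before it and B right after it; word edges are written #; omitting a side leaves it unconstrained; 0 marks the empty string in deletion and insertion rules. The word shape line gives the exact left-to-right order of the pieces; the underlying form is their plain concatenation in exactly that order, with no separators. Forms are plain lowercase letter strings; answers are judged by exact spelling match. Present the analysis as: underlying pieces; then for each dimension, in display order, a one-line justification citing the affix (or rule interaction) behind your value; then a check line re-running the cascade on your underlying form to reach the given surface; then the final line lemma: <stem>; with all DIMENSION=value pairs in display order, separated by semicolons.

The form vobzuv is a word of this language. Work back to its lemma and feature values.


underlying: vop-zu-v
CLASS=ne - signalled by the affix -v
KEL=ri - signalled by the affix -zu
check: vopzuv -> vopzuv -> vobzuv
lemma: vop; CLASS=ne; KEL=ri


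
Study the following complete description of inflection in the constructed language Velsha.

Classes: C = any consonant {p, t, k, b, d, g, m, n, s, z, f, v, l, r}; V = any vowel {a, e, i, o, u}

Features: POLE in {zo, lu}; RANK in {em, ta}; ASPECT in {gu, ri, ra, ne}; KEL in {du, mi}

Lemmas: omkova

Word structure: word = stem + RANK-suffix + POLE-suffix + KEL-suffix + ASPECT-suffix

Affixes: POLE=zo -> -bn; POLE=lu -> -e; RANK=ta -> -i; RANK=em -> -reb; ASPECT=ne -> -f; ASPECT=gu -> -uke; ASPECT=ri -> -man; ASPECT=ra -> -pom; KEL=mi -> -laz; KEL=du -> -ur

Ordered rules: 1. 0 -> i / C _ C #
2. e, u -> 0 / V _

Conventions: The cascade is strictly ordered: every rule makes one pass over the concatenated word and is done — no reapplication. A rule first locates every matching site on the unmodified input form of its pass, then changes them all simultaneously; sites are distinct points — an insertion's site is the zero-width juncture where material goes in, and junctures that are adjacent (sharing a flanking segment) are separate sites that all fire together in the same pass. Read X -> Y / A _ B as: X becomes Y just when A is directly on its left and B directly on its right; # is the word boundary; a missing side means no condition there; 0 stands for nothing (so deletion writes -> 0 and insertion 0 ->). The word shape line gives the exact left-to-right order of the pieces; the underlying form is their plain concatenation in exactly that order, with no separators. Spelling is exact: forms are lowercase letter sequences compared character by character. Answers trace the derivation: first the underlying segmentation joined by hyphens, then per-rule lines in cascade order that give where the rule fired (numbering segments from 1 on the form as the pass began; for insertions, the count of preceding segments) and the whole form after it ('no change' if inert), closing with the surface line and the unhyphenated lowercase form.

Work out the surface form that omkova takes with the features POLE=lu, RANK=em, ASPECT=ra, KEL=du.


underlying: omkova-reb-e-ur-pom
1. 0 -> i / C _ C #: no change
2. e, u -> 0 / V _: fires at position(s) 11: omkovareberpom
surface: omkovareberpom


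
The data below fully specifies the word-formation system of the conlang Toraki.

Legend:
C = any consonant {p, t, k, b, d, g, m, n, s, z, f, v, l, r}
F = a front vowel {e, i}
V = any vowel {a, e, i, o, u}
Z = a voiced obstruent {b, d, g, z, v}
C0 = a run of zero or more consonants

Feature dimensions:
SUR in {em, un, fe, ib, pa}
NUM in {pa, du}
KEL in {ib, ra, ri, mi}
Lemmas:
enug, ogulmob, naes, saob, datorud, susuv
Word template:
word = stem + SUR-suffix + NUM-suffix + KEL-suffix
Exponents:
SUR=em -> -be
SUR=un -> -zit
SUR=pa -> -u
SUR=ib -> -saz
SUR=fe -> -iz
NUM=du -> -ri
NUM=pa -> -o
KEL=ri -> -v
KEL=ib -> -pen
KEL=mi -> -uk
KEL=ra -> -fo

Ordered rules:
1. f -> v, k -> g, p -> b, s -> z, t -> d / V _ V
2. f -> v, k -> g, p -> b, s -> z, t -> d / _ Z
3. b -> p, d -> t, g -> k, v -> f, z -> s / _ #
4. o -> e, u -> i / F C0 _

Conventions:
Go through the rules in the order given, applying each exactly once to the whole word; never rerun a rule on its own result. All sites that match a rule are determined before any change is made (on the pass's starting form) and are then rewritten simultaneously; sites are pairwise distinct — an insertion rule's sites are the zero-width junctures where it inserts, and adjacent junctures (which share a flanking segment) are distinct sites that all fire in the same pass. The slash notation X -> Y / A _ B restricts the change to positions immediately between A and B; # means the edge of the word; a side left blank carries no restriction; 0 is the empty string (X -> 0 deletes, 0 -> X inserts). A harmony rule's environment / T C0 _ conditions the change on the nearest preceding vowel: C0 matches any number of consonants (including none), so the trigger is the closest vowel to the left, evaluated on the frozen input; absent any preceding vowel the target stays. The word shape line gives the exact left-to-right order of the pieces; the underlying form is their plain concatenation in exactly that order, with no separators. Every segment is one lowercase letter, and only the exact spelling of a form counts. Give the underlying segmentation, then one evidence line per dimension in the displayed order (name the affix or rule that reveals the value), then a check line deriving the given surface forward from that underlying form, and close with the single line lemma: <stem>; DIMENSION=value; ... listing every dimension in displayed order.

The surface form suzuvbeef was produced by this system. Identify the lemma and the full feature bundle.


underlying: susuv-be-o-v
SUR=em - signalled by the affix -be
NUM=pa - signalled by the affix -o
KEL=ri - signalled by the affix -v
check: susuvbeov -> suzuvbeov -> suzuvbeov -> suzuvbeof -> suzuvbeef
lemma: susuv; SUR=em; NUM=pa; KEL=ri


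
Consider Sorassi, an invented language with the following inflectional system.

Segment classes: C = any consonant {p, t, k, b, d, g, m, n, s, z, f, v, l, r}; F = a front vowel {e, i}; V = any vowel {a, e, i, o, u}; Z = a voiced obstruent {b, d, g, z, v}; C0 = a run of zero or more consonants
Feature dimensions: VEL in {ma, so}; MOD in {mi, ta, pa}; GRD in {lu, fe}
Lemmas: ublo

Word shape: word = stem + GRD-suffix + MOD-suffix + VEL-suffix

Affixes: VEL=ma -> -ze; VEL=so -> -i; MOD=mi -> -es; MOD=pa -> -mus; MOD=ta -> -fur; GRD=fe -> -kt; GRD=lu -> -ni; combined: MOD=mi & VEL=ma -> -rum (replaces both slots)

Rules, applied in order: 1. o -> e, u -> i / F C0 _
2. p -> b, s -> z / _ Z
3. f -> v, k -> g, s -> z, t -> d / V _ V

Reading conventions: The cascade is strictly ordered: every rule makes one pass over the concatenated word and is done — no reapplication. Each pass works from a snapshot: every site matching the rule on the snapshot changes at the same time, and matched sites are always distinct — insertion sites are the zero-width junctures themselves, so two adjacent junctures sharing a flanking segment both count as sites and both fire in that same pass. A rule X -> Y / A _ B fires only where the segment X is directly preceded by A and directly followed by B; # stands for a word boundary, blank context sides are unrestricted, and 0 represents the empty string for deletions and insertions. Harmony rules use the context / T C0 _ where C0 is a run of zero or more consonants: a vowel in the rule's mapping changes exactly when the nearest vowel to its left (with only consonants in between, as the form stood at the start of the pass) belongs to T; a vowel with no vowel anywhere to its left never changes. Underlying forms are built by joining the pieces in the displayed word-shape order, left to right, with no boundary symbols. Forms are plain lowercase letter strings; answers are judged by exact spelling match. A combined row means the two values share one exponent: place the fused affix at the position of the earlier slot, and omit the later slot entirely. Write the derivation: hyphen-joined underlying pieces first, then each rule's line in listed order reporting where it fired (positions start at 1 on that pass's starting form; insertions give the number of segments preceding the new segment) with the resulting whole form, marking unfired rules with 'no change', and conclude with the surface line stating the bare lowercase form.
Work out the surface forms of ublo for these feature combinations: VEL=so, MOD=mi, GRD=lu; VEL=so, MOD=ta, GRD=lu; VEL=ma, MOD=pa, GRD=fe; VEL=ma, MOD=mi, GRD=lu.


cell VEL=so, MOD=mi, GRD=lu:
underlying: ublo-ni-es-i
1. o -> e, u -> i / F C0 _: no change
2. p -> b, s -> z / _ Z: no change
3. f -> v, k -> g, s -> z, t -> d / V _ V: fires at position(s) 8: ubloniezi
surface: ubloniezi

cell VEL=so, MOD=ta, GRD=lu:
underlying: ublo-ni-fur-i
1. o -> e, u -> i / F C0 _: fires at position(s) 8: ublonifiri
2. p -> b, s -> z / _ Z: no change
3. f -> v, k -> g, s -> z, t -> d / V _ V: fires at position(s) 7: ubloniviri
surface: ubloniviri

cell VEL=ma, MOD=pa, GRD=fe:
underlying: ublo-kt-mus-ze
1. o -> e, u -> i / F C0 _: no change
2. p -> b, s -> z / _ Z: fires at position(s) 9: ubloktmuzze
3. f -> v, k -> g, s -> z, t -> d / V _ V: no change
surface: ubloktmuzze

cell VEL=ma, MOD=mi, GRD=lu:
underlying: ublo-ni-rum
1. o -> e, u -> i / F C0 _: fires at position(s) 8: ublonirim
2. p -> b, s -> z / _ Z: no change
3. f -> v, k -> g, s -> z, t -> d / V _ V: no change
surface: ublonirim


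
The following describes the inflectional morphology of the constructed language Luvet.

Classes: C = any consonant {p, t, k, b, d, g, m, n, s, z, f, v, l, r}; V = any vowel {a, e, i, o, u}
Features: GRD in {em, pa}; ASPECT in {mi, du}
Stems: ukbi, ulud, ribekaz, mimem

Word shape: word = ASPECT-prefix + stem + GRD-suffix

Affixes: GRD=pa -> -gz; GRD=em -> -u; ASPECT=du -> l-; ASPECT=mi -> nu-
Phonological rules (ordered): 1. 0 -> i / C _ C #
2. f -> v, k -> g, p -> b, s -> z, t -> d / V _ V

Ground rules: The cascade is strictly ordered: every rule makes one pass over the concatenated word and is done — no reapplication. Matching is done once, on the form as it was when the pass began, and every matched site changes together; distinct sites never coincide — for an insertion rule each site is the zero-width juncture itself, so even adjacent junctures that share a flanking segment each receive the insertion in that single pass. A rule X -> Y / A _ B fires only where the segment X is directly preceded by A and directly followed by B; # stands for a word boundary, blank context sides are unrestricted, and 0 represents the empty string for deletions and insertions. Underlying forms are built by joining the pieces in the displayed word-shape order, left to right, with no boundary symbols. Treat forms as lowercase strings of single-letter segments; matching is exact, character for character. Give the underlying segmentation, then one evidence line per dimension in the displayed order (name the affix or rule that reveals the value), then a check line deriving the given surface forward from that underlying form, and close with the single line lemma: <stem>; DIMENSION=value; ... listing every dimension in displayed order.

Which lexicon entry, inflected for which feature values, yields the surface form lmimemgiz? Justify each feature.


underlying: l-mimem-gz
GRD=pa - signalled by the affix -gz
ASPECT=du - signalled by the affix l-
check: lmimemgz -> lmimemgiz -> lmimemgiz
lemma: mimem; GRD=pa; ASPECT=du


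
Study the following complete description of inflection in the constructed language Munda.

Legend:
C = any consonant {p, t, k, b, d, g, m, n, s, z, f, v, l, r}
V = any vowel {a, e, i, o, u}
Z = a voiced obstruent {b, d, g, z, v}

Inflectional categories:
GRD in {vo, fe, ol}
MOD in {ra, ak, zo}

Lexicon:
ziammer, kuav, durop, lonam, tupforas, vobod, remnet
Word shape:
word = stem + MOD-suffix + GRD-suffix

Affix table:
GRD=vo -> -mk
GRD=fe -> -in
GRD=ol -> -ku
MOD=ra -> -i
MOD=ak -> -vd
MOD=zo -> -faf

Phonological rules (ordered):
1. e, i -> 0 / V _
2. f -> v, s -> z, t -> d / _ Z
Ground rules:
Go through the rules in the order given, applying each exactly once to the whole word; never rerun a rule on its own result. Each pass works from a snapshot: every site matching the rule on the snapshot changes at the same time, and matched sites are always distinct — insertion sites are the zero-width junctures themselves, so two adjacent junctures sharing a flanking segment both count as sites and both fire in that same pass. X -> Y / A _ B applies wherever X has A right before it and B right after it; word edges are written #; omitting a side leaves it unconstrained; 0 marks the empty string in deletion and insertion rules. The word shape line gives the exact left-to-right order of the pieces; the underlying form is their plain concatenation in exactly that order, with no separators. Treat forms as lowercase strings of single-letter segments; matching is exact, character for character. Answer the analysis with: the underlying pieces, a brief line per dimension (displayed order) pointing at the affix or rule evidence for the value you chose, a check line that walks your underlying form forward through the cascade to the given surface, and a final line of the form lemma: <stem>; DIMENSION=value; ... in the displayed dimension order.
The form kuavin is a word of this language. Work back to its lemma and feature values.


underlying: kuav-i-in
GRD=fe - signalled by the affix -in
MOD=ra - signalled by the affix -i
check: kuaviin -> kuavin -> kuavin
lemma: kuav; GRD=fe; MOD=ra


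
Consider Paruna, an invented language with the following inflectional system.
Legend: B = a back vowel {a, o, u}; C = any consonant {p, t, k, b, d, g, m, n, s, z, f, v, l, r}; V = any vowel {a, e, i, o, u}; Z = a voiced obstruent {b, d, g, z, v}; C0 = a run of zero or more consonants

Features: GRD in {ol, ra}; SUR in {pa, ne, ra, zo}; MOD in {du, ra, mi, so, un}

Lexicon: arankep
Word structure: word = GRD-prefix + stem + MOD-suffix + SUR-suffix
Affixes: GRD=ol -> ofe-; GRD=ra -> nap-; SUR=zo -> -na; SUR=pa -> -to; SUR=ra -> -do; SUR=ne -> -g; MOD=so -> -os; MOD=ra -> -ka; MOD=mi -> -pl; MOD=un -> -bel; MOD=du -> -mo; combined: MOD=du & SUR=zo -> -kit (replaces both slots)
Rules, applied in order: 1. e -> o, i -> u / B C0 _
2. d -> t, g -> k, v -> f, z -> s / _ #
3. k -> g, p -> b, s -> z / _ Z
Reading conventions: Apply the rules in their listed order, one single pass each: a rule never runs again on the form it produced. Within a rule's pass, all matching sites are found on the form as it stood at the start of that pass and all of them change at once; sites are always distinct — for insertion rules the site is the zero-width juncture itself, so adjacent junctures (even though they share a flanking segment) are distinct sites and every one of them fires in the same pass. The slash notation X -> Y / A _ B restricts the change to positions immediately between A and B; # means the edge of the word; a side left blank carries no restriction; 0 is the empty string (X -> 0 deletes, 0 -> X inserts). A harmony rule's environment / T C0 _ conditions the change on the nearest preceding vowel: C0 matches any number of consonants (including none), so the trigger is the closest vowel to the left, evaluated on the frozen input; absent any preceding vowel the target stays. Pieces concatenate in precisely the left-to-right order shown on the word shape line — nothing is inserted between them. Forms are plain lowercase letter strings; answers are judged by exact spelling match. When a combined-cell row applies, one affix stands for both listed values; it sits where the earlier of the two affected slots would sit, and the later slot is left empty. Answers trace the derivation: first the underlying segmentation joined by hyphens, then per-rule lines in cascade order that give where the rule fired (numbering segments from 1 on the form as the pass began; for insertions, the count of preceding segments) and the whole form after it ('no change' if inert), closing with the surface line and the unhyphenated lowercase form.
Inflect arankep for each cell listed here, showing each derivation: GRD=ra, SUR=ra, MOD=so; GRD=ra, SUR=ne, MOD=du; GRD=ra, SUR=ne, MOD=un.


cell GRD=ra, SUR=ra, MOD=so:
underlying: nap-arankep-os-do
1. e -> o, i -> u / B C0 _: fires at position(s) 9: naparankoposdo
2. d -> t, g -> k, v -> f, z -> s / _ #: no change
3. k -> g, p -> b, s -> z / _ Z: fires at position(s) 12: naparankopozdo
surface: naparankopozdo

cell GRD=ra, SUR=ne, MOD=du:
underlying: nap-arankep-mo-g
1. e -> o, i -> u / B C0 _: fires at position(s) 9: naparankopmog
2. d -> t, g -> k, v -> f, z -> s / _ #: fires at position(s) 13: naparankopmok
3. k -> g, p -> b, s -> z / _ Z: no change
surface: naparankopmok

cell GRD=ra, SUR=ne, MOD=un:
underlying: nap-arankep-bel-g
1. e -> o, i -> u / B C0 _: fires at position(s) 9: naparankopbelg
2. d -> t, g -> k, v -> f, z -> s / _ #: fires at position(s) 14: naparankopbelk
3. k -> g, p -> b, s -> z / _ Z: fires at position(s) 10: naparankobbelk
surface: naparankobbelk


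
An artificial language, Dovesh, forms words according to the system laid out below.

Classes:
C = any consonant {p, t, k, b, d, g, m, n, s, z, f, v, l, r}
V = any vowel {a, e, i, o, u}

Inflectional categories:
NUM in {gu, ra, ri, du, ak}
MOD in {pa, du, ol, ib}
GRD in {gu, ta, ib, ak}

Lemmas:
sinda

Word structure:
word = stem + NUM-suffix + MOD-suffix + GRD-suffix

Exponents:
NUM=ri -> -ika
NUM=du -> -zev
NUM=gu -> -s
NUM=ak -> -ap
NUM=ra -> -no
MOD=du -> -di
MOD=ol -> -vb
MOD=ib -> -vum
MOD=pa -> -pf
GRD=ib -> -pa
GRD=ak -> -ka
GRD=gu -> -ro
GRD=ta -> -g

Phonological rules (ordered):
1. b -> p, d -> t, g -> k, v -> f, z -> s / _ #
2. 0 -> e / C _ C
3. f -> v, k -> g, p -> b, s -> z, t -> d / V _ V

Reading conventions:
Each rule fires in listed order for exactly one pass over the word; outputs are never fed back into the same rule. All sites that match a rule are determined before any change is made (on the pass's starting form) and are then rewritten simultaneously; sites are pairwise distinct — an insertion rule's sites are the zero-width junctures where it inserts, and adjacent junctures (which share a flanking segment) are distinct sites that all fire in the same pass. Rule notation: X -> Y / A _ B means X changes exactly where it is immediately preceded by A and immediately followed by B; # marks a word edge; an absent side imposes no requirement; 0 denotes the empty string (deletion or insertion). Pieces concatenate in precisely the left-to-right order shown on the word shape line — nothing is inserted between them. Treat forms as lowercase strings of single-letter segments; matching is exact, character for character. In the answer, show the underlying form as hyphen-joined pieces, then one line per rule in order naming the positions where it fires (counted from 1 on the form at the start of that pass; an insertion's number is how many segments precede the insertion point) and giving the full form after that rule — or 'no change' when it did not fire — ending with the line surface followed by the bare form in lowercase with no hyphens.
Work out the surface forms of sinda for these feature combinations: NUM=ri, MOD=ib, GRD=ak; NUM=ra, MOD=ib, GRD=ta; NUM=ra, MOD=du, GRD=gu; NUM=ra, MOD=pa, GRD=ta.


cell NUM=ri, MOD=ib, GRD=ak:
underlying: sinda-ika-vum-ka
1. b -> p, d -> t, g -> k, v -> f, z -> s / _ #: no change
2. 0 -> e / C _ C: inserts after position(s) 3, 11: sinedaikavumeka
3. f -> v, k -> g, p -> b, s -> z, t -> d / V _ V: fires at position(s) 8, 14: sinedaigavumega
surface: sinedaigavumega

cell NUM=ra, MOD=ib, GRD=ta:
underlying: sinda-no-vum-g
1. b -> p, d -> t, g -> k, v -> f, z -> s / _ #: fires at position(s) 11: sindanovumk
2. 0 -> e / C _ C: inserts after position(s) 3, 10: sinedanovumek
3. f -> v, k -> g, p -> b, s -> z, t -> d / V _ V: no change
surface: sinedanovumek

cell NUM=ra, MOD=du, GRD=gu:
underlying: sinda-no-di-ro
1. b -> p, d -> t, g -> k, v -> f, z -> s / _ #: no change
2. 0 -> e / C _ C: inserts after position(s) 3: sinedanodiro
3. f -> v, k -> g, p -> b, s -> z, t -> d / V _ V: no change
surface: sinedanodiro

cell NUM=ra, MOD=pa, GRD=ta:
underlying: sinda-no-pf-g
1. b -> p, d -> t, g -> k, v -> f, z -> s / _ #: fires at position(s) 10: sindanopfk
2. 0 -> e / C _ C: inserts after position(s) 3, 8, 9: sinedanopefek
3. f -> v, k -> g, p -> b, s -> z, t -> d / V _ V: fires at position(s) 9, 11: sinedanobevek
surface: sinedanobevek


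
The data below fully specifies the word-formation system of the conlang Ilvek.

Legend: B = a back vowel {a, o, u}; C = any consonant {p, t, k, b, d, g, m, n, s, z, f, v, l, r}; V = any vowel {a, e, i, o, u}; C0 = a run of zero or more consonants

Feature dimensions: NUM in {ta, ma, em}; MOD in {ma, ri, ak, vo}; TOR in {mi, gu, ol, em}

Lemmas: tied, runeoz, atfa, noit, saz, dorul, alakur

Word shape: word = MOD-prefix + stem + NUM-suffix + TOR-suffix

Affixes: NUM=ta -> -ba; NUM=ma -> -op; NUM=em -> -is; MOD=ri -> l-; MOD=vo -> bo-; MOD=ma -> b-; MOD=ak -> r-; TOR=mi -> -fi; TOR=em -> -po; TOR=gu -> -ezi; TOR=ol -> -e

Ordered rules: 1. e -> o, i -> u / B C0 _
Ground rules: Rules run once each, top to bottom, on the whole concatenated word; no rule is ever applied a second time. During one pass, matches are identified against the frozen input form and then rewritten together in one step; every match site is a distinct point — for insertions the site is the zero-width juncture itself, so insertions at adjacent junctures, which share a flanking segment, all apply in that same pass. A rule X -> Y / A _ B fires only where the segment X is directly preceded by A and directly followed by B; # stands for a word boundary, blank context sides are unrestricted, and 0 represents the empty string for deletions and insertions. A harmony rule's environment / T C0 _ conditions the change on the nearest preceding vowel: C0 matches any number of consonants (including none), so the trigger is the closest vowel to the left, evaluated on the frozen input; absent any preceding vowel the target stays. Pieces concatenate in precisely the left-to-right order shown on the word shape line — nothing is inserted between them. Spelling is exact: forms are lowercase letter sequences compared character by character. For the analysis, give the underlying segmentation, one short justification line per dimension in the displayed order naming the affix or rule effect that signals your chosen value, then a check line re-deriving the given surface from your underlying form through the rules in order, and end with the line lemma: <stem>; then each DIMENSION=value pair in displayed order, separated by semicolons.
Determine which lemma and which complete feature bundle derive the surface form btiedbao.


underlying: b-tied-ba-e
NUM=ta - signalled by the affix -ba
MOD=ma - signalled by the affix b-
TOR=ol - signalled by the affix -e
check: btiedbae -> btiedbao
lemma: tied; NUM=ta; MOD=ma; TOR=ol


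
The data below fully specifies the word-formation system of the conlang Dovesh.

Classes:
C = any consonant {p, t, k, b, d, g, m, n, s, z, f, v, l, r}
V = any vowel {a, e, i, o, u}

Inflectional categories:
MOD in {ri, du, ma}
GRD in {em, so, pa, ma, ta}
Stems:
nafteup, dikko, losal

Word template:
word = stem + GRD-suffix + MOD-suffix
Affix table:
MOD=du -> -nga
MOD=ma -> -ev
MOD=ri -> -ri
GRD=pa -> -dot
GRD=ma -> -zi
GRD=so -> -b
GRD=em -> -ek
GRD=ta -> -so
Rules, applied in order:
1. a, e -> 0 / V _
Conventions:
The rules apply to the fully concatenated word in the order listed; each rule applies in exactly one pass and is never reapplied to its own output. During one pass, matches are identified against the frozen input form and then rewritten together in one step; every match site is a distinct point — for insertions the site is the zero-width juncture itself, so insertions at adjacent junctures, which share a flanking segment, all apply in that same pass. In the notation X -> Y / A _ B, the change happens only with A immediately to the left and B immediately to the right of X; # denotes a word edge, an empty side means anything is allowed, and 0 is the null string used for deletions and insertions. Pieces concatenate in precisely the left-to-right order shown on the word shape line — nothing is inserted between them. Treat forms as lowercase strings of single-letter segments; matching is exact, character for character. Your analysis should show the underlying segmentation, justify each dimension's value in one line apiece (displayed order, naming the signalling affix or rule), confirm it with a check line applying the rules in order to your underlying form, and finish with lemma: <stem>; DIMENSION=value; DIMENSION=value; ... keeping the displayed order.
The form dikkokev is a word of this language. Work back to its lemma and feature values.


underlying: dikko-ek-ev
MOD=ma - signalled by the affix -ev
GRD=em - signalled by the affix -ek
check: dikkoekev -> dikkokev
lemma: dikko; MOD=ma; GRD=em


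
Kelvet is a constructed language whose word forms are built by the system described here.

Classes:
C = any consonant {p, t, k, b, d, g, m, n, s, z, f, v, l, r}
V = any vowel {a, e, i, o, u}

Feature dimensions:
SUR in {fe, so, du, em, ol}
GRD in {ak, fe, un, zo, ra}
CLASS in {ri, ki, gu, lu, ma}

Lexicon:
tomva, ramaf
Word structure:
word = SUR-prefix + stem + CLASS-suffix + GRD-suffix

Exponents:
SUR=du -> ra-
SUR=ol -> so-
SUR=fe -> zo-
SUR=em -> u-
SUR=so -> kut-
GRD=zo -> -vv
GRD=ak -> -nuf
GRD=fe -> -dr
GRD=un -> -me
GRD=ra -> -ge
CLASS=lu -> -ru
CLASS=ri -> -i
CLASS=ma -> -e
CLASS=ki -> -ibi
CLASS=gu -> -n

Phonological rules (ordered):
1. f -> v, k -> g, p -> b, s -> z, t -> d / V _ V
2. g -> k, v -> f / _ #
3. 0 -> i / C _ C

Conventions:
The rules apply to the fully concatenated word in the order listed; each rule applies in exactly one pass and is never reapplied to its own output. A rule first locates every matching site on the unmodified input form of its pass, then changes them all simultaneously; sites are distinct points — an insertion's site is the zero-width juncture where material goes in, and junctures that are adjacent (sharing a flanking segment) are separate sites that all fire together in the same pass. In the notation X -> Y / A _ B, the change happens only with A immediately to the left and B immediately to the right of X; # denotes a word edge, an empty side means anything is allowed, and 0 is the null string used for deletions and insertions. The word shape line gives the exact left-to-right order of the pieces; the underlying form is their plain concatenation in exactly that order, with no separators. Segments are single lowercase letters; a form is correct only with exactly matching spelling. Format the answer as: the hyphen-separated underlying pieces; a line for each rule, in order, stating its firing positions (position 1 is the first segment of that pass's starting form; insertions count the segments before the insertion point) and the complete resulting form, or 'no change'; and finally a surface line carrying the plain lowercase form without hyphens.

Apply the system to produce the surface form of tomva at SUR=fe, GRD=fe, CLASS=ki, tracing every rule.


underlying: zo-tomva-ibi-dr
1. f -> v, k -> g, p -> b, s -> z, t -> d / V _ V: fires at position(s) 3: zodomvaibidr
2. g -> k, v -> f / _ #: no change
3. 0 -> i / C _ C: inserts after position(s) 5, 11: zodomivaibidir
surface: zodomivaibidir


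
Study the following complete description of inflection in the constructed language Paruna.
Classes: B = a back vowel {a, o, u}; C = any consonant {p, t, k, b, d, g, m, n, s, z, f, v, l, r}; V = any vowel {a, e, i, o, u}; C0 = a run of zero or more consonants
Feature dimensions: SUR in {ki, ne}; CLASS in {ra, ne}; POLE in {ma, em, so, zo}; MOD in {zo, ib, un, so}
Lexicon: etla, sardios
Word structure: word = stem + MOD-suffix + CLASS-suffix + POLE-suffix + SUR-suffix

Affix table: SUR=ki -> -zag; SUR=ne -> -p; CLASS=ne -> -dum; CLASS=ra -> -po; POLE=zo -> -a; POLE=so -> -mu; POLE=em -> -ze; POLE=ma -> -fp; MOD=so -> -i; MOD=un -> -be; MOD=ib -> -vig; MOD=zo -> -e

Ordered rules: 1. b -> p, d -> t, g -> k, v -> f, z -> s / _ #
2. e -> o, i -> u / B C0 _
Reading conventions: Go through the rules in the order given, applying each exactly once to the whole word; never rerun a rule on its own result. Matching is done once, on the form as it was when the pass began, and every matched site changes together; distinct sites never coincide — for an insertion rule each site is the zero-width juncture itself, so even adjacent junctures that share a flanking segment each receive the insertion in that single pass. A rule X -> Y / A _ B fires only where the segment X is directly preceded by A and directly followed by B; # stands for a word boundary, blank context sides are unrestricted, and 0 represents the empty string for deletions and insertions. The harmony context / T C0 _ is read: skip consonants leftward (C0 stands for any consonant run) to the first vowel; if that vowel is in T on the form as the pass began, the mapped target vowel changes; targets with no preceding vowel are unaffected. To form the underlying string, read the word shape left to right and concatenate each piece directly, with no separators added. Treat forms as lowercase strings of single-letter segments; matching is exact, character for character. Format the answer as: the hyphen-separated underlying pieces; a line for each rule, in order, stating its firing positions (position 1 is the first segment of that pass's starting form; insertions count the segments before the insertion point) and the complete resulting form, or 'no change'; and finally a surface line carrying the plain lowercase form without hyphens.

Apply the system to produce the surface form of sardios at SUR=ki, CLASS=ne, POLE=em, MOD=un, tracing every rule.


underlying: sardios-be-dum-ze-zag
1. b -> p, d -> t, g -> k, v -> f, z -> s / _ #: fires at position(s) 17: sardiosbedumzezak
2. e -> o, i -> u / B C0 _: fires at position(s) 5, 9, 14: sarduosbodumzozak
surface: sarduosbodumzozak


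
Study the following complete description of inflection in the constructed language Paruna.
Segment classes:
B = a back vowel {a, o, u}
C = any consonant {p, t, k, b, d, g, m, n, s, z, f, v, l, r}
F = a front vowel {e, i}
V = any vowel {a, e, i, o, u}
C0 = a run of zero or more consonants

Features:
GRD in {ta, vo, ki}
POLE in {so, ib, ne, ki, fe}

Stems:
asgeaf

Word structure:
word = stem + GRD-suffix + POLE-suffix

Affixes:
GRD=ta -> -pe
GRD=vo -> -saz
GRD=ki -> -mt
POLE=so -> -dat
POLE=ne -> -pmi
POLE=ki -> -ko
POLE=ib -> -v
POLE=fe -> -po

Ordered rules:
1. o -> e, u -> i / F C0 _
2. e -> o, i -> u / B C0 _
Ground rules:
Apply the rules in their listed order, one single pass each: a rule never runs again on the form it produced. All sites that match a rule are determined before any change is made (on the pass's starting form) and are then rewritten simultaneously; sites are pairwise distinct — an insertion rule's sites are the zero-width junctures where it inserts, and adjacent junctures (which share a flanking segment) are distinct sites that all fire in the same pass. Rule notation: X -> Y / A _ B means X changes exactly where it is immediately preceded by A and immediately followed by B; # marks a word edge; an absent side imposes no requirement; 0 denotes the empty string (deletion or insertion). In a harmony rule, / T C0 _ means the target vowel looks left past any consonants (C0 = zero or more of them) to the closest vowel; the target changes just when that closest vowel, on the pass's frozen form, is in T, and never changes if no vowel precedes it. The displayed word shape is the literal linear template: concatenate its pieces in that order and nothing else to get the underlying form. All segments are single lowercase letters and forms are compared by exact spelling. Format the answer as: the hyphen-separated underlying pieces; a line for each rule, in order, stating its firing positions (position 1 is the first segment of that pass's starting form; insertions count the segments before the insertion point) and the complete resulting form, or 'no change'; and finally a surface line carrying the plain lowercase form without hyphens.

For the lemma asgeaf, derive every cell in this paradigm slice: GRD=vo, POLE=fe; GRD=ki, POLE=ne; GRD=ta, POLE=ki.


cell GRD=vo, POLE=fe:
underlying: asgeaf-saz-po
1. o -> e, u -> i / F C0 _: no change
2. e -> o, i -> u / B C0 _: fires at position(s) 4: asgoafsazpo
surface: asgoafsazpo

cell GRD=ki, POLE=ne:
underlying: asgeaf-mt-pmi
1. o -> e, u -> i / F C0 _: no change
2. e -> o, i -> u / B C0 _: fires at position(s) 4, 11: asgoafmtpmu
surface: asgoafmtpmu

cell GRD=ta, POLE=ki:
underlying: asgeaf-pe-ko
1. o -> e, u -> i / F C0 _: fires at position(s) 10: asgeafpeke
2. e -> o, i -> u / B C0 _: fires at position(s) 4, 8: asgoafpoke
surface: asgoafpoke
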